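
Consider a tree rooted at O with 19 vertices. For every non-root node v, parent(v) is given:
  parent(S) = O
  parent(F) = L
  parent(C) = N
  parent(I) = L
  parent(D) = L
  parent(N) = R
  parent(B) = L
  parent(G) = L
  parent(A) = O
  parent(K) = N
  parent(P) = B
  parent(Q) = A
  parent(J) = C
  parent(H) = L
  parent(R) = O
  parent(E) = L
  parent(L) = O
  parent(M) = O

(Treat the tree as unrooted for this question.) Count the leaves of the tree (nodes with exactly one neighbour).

12

Exactly 12 nodes have a single neighbour: D, E, F, G, H, I, J, K, M, P, Q, S.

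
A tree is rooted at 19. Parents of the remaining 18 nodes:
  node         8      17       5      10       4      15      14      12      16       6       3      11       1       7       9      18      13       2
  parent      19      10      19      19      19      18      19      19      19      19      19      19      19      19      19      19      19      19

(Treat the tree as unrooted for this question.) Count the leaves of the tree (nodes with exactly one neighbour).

16

The leaves are 1, 2, 3, 4, 5, 6, 7, 8, 9, 11, 12, 13, 14, 15, 16, 17.
That is 16 leaves.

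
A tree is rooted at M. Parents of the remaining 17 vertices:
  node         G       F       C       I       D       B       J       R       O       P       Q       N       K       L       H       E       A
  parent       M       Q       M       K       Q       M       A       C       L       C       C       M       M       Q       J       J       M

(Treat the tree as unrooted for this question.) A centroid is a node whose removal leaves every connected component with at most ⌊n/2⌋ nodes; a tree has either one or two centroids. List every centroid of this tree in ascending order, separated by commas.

If M is removed the pieces have sizes 8, 4, 2, 1, 1, 1, all ≤ ⌊18/2⌋ = 9.
No neighbour of M does as well, so M is the unique centroid.

M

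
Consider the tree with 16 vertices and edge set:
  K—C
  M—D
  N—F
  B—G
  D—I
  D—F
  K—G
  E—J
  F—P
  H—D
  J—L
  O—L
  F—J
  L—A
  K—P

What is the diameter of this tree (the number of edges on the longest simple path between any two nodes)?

A longest path is O – L – J – F – P – K – G – B, with 7 edges.

7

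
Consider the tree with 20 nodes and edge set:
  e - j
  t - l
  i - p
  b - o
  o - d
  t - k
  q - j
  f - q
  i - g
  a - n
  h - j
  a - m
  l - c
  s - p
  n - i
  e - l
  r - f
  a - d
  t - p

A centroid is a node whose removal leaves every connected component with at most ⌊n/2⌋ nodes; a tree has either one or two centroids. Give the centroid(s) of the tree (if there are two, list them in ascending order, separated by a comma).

p, t

Removing p splits the tree into components of sizes 10, 8, 1; the largest is 10 ≤ ⌊20/2⌋ = 10.
Its neighbour t also leaves a largest component of size 10, so both are centroids.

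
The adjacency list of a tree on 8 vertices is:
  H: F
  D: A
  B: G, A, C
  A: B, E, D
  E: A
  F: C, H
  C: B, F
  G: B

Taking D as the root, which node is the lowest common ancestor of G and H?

G's ancestor chain is G, B, A, D and H's is H, F, C, B, A, D; they first meet at B.

B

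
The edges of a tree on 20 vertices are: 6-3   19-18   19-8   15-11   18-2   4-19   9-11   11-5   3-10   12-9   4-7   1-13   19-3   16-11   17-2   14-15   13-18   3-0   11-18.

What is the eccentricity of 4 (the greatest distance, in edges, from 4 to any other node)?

The node farthest from 4 is 14 (12 also at distance 5), via 4 – 19 – 18 – 11 – 15 – 14 — 5 edges.

5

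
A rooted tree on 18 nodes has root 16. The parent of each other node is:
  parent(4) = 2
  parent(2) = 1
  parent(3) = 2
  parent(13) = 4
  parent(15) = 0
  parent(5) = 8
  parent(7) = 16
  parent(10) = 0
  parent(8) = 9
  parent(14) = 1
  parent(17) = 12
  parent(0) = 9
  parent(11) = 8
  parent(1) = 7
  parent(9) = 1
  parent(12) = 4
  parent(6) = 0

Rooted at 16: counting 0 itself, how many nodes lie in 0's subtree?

0's subtree: {0, 6, 15, 10}, size 4.

4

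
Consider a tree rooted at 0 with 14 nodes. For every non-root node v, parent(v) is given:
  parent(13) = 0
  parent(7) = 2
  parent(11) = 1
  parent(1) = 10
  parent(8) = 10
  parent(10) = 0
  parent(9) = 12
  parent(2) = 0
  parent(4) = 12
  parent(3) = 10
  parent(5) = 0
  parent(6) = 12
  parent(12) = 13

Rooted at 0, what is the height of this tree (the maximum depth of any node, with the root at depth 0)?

3

4 sits deepest: 0-13-12-4 — 3 edges from the root.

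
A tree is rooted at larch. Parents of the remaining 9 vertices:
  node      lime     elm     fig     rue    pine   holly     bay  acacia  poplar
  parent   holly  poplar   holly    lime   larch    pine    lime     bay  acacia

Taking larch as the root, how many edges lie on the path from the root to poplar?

larch–pine–holly–lime–bay–acacia–poplar — 6 edges.

6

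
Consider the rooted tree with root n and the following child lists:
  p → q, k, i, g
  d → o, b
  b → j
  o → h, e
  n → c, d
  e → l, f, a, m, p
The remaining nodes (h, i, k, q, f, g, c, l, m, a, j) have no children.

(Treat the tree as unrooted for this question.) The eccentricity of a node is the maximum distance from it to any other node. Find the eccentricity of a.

5

A farthest node from a is j (c also at distance 5).
The path a–e–o–d–b–j has 5 edges.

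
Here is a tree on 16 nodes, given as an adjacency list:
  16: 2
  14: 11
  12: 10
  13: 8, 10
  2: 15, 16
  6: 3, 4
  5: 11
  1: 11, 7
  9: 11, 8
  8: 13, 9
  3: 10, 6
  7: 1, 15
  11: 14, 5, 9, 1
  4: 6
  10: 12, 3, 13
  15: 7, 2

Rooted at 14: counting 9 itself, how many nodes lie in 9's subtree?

9's subtree: {9, 8, 13, 10, 12, 3, 6, 4}, size 8.

8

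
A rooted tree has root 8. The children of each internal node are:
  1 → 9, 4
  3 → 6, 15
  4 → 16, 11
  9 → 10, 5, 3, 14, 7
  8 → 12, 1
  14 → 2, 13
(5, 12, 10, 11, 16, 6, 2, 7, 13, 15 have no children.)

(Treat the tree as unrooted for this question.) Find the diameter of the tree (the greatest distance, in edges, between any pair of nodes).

Starting from 16, a farthest node is 6 at distance 5.
One longest path: 16–4–1–9–3–6.
So the diameter is 5.

5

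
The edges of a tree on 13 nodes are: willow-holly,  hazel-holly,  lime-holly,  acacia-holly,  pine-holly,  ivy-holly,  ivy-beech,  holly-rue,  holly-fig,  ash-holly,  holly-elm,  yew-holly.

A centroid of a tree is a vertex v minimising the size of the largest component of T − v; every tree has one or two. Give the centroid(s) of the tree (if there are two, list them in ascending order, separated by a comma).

Removing holly splits the tree into components of sizes 2, 1, 1, 1, 1, 1, 1, 1, 1, 1, 1; the largest is 2 ≤ ⌊13/2⌋ = 6.
Every other node leaves some component of size > 6, so the centroid is unique.

holly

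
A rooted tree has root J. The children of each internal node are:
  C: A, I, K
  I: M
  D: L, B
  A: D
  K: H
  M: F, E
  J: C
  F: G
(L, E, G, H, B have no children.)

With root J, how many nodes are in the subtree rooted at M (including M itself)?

M's subtree: {M, F, E, G}, size 4.

4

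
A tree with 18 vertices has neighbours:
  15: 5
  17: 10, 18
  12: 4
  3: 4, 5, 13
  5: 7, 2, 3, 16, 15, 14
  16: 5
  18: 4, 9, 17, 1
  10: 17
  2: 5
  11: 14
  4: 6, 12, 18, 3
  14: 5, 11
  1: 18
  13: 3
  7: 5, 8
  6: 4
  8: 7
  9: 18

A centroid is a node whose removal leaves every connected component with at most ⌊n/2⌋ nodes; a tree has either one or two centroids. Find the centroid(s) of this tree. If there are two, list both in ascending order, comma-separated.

Removing 3 splits the tree into components of sizes 8, 8, 1; the largest is 8 ≤ ⌊18/2⌋ = 9.
Every other node leaves some component of size > 9, so the centroid is unique.

3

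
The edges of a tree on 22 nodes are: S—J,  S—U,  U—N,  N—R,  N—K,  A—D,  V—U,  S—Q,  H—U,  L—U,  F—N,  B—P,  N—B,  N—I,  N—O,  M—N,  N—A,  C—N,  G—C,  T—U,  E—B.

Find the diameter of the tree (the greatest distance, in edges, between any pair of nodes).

A longest path is Q-S-U-N-B-E, with 5 edges.

5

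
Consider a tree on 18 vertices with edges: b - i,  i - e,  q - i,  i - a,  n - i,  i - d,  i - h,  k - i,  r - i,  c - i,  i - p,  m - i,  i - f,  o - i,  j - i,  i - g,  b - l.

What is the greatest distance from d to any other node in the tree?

The node farthest from d is l, via d-i-b-l — 3 edges.

3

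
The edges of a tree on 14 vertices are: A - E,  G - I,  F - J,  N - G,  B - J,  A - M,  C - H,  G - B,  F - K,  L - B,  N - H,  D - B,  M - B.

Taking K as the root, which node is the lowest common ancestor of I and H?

G

Ancestors of I (toward the root): I, G, B, J, F, K.
Ancestors of H: H, N, G, B, J, F, K.
The deepest node appearing in both lists is G.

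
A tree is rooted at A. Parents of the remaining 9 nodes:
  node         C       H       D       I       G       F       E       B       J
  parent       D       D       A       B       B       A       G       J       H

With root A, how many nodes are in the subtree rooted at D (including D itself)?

The subtree rooted at D contains: D, H, C, J, B, I, G, E — 8 nodes.

8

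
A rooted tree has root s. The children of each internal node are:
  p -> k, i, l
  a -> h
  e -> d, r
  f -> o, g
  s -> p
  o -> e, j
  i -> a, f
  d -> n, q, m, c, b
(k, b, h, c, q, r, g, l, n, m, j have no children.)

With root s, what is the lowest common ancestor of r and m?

e

Ancestors of r (toward the root): r, e, o, f, i, p, s.
Ancestors of m: m, d, e, o, f, i, p, s.
The deepest node appearing in both lists is e.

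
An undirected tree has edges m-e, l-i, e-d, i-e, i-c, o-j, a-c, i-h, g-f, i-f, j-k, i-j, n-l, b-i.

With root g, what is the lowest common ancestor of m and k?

Path m→root: m e i f g; path k→root: k j i f g.
First common node: i.

i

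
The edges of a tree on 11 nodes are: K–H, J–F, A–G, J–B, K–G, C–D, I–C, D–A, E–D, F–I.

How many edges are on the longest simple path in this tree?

9

A longest path is H-K-G-A-D-C-I-F-J-B, with 9 edges.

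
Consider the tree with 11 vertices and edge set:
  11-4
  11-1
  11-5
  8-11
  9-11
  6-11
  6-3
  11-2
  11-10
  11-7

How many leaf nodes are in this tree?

The leaves are 1, 2, 3, 4, 5, 7, 8, 9, 10.
That is 9 leaves.

9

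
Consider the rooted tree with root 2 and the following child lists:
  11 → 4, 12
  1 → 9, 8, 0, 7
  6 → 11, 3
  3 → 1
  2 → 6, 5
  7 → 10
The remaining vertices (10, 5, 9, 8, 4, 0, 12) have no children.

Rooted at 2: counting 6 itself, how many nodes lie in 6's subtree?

11

Descendants of 6 (including itself): 6, 3, 11, 1, 4, 12, 9, 7, 0, 8, 10. That's 11.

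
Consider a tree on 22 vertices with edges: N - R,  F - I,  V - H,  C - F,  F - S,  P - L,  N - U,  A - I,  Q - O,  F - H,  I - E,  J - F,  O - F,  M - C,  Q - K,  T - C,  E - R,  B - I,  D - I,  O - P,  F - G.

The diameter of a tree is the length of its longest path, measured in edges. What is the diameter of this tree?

8

BFS from U reaches K last, at distance 8; BFS from K confirms no node is farther.
Path: U - N - R - E - I - F - O - Q - K.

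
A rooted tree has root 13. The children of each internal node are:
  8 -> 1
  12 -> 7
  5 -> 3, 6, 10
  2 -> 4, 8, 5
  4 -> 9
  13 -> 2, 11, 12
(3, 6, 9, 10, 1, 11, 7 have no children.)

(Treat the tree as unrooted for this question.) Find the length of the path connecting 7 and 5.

Walking from 7: 7 - 12 - 13 - 2 - 5. Length 4.

4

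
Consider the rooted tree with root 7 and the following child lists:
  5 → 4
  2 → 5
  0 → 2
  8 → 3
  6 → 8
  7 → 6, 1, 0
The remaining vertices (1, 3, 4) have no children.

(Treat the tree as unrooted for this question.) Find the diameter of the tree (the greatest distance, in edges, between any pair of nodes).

7

A longest path is 4 - 5 - 2 - 0 - 7 - 6 - 8 - 3, with 7 edges.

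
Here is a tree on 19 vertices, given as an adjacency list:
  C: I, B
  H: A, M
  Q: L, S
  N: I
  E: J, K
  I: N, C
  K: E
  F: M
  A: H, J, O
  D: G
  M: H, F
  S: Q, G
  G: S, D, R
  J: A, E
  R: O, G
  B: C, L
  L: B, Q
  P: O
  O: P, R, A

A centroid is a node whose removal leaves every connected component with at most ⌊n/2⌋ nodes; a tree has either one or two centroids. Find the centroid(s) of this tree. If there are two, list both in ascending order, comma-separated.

Removing R splits the tree into components of sizes 9, 9; the largest is 9 ≤ ⌊19/2⌋ = 9.
No neighbour of R does as well, so R is the unique centroid.

R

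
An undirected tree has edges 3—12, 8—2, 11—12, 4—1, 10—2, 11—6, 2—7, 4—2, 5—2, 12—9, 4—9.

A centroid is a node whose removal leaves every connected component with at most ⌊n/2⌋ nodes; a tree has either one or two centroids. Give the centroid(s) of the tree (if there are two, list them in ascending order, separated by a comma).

4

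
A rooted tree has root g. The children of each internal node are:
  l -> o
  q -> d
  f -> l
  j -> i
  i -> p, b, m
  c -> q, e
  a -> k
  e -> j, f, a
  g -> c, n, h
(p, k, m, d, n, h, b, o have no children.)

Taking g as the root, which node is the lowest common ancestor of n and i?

g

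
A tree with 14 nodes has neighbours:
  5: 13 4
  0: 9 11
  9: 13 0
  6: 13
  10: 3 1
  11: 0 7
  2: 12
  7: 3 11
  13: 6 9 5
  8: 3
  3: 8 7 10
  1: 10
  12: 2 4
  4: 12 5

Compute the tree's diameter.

BFS from 1 reaches 2 last, at distance 11; BFS from 2 confirms no node is farther.
Path: 1-10-3-7-11-0-9-13-5-4-12-2.

11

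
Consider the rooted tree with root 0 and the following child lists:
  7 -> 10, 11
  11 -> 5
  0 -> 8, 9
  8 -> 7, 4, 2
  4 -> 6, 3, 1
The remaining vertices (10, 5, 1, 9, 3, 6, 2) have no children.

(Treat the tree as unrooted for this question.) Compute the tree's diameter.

5

A longest path is 5-11-7-8-0-9, with 5 edges.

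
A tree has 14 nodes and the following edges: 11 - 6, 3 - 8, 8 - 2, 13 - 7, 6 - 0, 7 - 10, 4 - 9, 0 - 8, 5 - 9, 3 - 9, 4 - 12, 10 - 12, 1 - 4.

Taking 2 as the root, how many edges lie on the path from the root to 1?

5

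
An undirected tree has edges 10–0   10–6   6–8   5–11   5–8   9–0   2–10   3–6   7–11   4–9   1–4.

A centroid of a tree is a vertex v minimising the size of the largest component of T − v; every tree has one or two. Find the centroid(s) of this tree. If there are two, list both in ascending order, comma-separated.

6, 10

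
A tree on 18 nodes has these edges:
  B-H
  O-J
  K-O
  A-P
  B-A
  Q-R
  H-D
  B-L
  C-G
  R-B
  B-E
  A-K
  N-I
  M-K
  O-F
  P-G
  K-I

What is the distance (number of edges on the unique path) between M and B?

3

The path is M - K - A - B, which has 3 edges.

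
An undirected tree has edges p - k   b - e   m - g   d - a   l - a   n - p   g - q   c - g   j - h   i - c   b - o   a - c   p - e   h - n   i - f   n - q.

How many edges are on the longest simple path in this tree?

9

BFS from o reaches f last, at distance 9; BFS from f confirms no node is farther.
Path: o-b-e-p-n-q-g-c-i-f.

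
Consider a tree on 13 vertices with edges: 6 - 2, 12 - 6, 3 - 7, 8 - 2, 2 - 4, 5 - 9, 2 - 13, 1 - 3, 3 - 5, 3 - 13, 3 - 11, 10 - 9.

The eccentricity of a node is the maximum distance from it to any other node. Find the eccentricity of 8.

6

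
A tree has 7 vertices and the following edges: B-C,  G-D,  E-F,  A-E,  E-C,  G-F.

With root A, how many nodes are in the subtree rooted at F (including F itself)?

The subtree rooted at F contains: F, G, D — 3 nodes.

3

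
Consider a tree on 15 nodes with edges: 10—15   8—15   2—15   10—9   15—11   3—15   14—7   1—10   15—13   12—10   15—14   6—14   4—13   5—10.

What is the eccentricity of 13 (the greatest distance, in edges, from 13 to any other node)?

3

The node farthest from 13 is 7 (6, 1, 5, 12, 9 also at distance 3), via 13-15-14-7 — 3 edges.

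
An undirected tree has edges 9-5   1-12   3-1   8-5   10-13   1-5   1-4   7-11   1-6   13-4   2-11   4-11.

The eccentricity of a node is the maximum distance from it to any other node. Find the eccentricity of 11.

4

A farthest node from 11 is 9 (8 also at distance 4).
The path 11 – 4 – 1 – 5 – 9 has 4 edges.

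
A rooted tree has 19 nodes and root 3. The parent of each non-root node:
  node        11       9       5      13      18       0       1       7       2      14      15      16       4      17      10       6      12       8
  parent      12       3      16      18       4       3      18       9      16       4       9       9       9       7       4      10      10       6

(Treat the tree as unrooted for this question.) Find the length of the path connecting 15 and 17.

3

Walking from 15: 15–9–7–17. Length 3.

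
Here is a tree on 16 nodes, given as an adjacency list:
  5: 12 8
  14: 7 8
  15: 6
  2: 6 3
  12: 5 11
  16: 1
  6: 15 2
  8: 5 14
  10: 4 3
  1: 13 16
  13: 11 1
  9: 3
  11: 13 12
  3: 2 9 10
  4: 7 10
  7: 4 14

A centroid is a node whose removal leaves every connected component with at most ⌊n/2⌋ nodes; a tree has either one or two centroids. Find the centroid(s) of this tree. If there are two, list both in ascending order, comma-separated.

7, 14

If 14 is removed the pieces have sizes 8, 7, all ≤ ⌊16/2⌋ = 8.
7 is adjacent to 14 and is also a centroid (the largest component after removing it is likewise 8).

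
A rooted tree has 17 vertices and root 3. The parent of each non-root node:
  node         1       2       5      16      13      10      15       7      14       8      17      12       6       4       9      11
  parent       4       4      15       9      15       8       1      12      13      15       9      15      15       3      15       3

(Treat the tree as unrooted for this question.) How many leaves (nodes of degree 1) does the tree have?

9

The leaves are 2, 5, 6, 7, 10, 11, 14, 16, 17.
That is 9 leaves.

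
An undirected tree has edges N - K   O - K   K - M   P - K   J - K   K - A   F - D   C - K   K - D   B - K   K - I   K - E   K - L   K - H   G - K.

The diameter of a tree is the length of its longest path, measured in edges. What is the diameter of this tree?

Starting from F, a farthest node is J at distance 3.
One longest path: F – D – K – J.
So the diameter is 3.

3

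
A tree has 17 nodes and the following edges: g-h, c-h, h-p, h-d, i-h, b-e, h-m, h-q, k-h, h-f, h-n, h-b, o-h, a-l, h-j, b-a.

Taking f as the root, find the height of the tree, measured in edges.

4

l sits deepest: f-h-b-a-l — 4 edges from the root.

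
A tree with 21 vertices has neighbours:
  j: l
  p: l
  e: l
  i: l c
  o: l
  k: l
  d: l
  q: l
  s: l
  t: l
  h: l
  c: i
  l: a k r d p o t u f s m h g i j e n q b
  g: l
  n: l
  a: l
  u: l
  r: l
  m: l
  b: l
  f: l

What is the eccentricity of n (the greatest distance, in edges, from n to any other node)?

3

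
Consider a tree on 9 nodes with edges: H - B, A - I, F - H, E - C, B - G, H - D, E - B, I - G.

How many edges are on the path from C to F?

The path is C–E–B–H–F, which has 4 edges.

4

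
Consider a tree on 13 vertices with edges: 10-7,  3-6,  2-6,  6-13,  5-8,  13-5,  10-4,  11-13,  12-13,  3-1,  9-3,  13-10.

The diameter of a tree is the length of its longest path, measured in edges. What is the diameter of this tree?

5

A longest path is 1 – 3 – 6 – 13 – 5 – 8, with 5 edges.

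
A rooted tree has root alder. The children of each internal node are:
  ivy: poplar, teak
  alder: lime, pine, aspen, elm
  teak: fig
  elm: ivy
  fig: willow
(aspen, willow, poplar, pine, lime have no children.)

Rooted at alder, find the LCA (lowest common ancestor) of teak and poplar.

ivy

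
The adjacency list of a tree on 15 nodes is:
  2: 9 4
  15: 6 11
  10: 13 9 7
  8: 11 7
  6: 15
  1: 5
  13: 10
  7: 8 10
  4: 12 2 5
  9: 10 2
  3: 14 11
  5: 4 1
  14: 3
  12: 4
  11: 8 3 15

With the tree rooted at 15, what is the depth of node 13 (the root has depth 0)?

Climbing from 13 to the root: 13 → 10 → 7 → 8 → 11 → 15. That's 5 steps.

5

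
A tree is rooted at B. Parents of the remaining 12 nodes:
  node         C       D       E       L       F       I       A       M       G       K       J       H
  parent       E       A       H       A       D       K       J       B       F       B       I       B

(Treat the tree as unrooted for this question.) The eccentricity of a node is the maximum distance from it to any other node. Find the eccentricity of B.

Distances from B peak at 7, attained at G.
B-K-I-J-A-D-F-G

7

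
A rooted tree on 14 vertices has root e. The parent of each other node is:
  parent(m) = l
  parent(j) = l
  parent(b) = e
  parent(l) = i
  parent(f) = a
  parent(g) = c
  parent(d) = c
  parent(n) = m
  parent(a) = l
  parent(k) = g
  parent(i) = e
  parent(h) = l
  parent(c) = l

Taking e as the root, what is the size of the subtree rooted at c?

Descendants of c (including itself): c, g, d, k. That's 4.

4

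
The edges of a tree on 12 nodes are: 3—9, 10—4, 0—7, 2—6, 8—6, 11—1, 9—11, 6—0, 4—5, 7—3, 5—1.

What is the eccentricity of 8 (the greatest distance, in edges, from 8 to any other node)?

10

Distances from 8 peak at 10, attained at 10.
8-6-0-7-3-9-11-1-5-4-10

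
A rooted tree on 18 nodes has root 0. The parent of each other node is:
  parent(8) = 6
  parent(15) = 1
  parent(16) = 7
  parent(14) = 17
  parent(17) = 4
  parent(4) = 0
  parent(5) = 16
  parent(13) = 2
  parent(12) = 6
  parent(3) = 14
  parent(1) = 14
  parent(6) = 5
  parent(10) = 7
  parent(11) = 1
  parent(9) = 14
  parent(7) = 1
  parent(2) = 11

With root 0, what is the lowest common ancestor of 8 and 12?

6

8's ancestor chain is 8, 6, 5, 16, 7, 1, 14, 17, 4, 0 and 12's is 12, 6, 5, 16, 7, 1, 14, 17, 4, 0; they first meet at 6.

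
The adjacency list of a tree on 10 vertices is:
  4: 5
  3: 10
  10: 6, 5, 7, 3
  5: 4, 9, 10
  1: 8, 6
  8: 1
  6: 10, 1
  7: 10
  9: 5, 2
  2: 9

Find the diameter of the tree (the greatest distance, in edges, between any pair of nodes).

6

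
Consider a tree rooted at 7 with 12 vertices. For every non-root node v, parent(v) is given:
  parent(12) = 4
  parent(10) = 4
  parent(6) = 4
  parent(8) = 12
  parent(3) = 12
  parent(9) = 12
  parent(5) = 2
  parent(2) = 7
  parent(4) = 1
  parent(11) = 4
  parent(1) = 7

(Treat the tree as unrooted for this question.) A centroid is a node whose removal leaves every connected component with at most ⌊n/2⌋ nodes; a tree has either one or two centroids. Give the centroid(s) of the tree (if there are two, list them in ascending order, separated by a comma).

4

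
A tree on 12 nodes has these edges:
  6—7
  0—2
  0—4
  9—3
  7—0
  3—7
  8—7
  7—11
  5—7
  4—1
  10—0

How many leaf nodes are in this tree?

The leaves are 1, 2, 5, 6, 8, 9, 10, 11.
That is 8 leaves.

8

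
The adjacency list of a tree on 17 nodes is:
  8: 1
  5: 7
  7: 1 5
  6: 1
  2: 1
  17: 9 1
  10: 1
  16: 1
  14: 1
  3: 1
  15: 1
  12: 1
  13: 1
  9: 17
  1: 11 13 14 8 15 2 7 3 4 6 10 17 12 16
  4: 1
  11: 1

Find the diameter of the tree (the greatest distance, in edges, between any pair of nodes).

4

BFS from 9 reaches 5 last, at distance 4; BFS from 5 confirms no node is farther.
Path: 9-17-1-7-5.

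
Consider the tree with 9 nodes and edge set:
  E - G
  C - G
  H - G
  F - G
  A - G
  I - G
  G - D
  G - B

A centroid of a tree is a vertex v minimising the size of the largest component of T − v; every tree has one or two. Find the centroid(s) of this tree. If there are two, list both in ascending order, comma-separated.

Removing G splits the tree into components of sizes 1, 1, 1, 1, 1, 1, 1, 1; the largest is 1 ≤ ⌊9/2⌋ = 4.
No neighbour of G does as well, so G is the unique centroid.

G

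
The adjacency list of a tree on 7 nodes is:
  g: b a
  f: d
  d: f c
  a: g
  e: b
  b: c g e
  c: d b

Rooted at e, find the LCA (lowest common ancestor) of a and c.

Ancestors of a (toward the root): a, g, b, e.
Ancestors of c: c, b, e.
The deepest node appearing in both lists is b.

b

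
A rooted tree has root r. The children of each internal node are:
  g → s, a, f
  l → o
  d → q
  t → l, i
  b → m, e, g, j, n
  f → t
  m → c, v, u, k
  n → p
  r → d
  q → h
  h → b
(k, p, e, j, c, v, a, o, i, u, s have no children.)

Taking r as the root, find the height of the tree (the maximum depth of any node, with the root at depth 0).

o sits deepest: r → d → q → h → b → g → f → t → l → o — 9 edges from the root.

9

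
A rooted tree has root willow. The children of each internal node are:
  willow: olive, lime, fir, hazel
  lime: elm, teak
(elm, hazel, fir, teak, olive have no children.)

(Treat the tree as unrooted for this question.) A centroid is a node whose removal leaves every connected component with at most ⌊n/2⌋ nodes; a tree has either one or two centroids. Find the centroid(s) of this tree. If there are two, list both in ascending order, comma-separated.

willow

Removing willow splits the tree into components of sizes 3, 1, 1, 1; the largest is 3 ≤ ⌊7/2⌋ = 3.
Every other node leaves some component of size > 3, so the centroid is unique.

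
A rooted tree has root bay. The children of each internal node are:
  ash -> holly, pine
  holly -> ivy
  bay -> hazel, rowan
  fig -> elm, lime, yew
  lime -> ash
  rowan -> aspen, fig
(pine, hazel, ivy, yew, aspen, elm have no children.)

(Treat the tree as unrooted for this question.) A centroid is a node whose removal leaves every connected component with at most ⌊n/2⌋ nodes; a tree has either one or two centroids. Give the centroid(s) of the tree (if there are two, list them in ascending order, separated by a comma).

fig

Delete fig: the remaining components have sizes 5, 4, 1, 1. Max 5 ≤ 6, so fig is a centroid.
Every other node leaves some component of size > 6, so the centroid is unique.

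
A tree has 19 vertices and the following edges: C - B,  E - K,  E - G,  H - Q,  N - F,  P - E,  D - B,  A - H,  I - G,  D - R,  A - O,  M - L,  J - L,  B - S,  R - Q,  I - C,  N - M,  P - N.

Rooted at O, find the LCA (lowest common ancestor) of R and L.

R's ancestor chain is R, Q, H, A, O and L's is L, M, N, P, E, G, I, C, B, D, R, Q, H, A, O; they first meet at R.

R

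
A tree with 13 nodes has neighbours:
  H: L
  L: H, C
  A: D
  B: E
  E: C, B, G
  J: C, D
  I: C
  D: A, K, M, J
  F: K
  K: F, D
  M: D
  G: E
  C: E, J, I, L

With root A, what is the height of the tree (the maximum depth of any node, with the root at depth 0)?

5

G sits deepest: A – D – J – C – E – G — 5 edges from the root.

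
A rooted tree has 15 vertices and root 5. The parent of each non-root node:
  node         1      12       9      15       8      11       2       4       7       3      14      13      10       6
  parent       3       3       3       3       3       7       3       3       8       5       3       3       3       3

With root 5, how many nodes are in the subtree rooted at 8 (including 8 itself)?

3

8's subtree: {8, 7, 11}, size 3.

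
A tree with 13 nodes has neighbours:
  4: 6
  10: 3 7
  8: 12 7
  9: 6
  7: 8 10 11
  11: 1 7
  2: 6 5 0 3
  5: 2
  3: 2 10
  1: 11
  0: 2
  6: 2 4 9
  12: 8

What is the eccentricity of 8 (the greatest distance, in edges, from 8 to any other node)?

6

Distances from 8 peak at 6, attained at 9 (4 also at distance 6).
8 – 7 – 10 – 3 – 2 – 6 – 9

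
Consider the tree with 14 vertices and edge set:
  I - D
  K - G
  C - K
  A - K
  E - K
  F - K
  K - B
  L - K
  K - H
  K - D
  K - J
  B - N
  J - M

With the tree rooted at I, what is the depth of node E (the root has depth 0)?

I–D–K–E — 3 edges.

3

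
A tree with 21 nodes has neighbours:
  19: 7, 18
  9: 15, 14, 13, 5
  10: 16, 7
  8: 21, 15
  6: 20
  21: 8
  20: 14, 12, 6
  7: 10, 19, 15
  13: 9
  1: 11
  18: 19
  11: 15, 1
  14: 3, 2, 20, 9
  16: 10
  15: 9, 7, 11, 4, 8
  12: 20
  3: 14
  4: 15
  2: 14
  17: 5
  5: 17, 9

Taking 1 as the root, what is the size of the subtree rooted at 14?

6

The subtree rooted at 14 contains: 14, 20, 2, 3, 12, 6 — 6 nodes.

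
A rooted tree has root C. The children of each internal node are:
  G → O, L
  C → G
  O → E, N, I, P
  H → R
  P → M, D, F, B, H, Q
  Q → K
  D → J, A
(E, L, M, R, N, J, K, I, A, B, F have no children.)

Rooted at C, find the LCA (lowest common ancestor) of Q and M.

Ancestors of Q (toward the root): Q, P, O, G, C.
Ancestors of M: M, P, O, G, C.
The deepest node appearing in both lists is P.

P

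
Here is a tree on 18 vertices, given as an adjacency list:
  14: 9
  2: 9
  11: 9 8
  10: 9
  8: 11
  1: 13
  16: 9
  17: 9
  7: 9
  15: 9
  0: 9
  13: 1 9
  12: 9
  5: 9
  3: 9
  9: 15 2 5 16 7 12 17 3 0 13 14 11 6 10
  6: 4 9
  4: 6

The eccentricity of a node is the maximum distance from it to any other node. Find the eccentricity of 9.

A farthest node from 9 is 4 (1, 8 also at distance 2).
The path 9–6–4 has 2 edges.

2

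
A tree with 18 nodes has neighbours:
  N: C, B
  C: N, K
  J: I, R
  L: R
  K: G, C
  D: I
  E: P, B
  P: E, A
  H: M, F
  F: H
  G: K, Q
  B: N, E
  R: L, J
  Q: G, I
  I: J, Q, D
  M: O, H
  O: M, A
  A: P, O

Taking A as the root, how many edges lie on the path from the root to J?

10

A → P → E → B → N → C → K → G → Q → I → J — 10 edges.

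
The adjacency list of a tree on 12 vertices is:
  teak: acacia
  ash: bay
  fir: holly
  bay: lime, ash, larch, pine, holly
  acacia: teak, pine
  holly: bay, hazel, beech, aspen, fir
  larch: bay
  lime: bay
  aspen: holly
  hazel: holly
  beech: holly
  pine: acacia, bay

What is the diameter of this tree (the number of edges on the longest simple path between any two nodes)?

BFS from teak reaches fir last, at distance 5; BFS from fir confirms no node is farther.
Path: teak – acacia – pine – bay – holly – fir.

5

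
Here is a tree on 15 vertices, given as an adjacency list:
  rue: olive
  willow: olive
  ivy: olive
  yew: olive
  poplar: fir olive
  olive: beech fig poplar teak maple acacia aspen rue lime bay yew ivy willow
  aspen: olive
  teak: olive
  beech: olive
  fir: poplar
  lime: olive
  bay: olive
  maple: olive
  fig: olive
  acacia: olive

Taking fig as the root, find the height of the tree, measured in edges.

A deepest node is fir, reached by fig – olive – poplar – fir.
That path has 3 edges, so the height is 3.

3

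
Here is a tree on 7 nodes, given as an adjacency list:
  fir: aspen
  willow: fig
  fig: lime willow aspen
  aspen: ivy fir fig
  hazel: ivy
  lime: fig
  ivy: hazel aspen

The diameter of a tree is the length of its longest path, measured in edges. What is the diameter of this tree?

BFS from willow reaches hazel last, at distance 4; BFS from hazel confirms no node is farther.
Path: willow – fig – aspen – ivy – hazel.

4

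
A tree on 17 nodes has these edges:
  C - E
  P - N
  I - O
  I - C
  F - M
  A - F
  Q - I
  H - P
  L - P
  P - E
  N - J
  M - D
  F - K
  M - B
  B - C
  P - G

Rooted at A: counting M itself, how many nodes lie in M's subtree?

The subtree rooted at M contains: M, B, D, C, I, E, Q, O, P, G, N, H, L, J — 14 nodes.

14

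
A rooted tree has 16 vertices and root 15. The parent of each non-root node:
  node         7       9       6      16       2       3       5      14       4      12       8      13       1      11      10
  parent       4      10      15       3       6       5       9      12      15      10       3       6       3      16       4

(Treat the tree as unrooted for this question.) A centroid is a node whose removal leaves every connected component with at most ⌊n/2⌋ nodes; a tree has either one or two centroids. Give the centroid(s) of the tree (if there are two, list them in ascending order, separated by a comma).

10

If 10 is removed the pieces have sizes 7, 6, 2, all ≤ ⌊16/2⌋ = 8.
No neighbour of 10 does as well, so 10 is the unique centroid.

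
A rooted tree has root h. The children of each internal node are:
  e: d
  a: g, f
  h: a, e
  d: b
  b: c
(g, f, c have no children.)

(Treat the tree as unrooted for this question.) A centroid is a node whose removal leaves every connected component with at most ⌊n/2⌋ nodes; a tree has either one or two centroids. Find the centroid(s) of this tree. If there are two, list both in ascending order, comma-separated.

If e is removed the pieces have sizes 4, 3, all ≤ ⌊8/2⌋ = 4.
h is adjacent to e and is also a centroid (the largest component after removing it is likewise 4).

e, h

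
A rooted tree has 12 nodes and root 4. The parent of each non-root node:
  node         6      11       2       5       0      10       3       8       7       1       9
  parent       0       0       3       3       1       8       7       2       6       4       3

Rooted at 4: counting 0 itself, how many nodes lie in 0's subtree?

10

0's subtree: {0, 6, 11, 7, 3, 2, 9, 5, 8, 10}, size 10.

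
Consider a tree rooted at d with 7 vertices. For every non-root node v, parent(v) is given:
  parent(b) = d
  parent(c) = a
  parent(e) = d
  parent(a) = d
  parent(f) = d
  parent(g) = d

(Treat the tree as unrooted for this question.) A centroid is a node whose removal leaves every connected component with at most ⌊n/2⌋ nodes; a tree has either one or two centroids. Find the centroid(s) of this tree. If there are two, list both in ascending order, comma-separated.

d

If d is removed the pieces have sizes 2, 1, 1, 1, 1, all ≤ ⌊7/2⌋ = 3.
Every other node leaves some component of size > 3, so the centroid is unique.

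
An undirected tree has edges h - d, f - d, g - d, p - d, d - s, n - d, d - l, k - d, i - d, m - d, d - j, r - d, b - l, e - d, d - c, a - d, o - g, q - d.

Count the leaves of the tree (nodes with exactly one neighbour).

The leaves are a, b, c, e, f, h, i, j, k, m, n, o, p, q, r, s.
That is 16 leaves.

16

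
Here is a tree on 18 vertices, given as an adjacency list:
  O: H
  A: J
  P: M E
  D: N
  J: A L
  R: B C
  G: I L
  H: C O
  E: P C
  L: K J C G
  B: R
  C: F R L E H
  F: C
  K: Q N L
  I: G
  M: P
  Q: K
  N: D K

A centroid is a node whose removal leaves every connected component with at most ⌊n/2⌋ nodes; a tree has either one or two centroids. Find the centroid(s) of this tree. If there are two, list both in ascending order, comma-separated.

Delete C: the remaining components have sizes 9, 3, 2, 2, 1. Max 9 ≤ 9, so C is a centroid.
Its neighbour L also leaves a largest component of size 9, so both are centroids.

C, L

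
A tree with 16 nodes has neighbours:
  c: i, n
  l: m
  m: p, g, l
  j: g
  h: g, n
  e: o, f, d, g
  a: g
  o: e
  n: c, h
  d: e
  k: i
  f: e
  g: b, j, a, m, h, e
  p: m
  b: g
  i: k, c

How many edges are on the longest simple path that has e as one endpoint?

6

The node farthest from e is k, via e – g – h – n – c – i – k — 6 edges.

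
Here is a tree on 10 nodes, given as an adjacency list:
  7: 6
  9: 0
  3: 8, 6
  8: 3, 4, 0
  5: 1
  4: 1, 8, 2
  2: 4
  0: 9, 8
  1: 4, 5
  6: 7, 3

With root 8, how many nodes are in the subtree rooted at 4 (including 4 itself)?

4's subtree: {4, 1, 2, 5}, size 4.

4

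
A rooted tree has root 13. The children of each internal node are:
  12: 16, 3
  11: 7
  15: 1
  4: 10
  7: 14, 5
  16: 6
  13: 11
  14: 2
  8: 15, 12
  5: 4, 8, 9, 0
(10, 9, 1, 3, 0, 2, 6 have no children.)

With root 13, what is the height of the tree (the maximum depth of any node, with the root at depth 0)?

6 sits deepest: 13-11-7-5-8-12-16-6 — 7 edges from the root.

7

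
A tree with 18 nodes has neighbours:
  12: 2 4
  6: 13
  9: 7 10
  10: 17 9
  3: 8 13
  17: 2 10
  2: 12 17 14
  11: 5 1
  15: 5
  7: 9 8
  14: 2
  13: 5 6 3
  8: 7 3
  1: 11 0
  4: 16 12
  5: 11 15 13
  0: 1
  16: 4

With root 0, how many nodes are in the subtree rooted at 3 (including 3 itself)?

Descendants of 3 (including itself): 3, 8, 7, 9, 10, 17, 2, 14, 12, 4, 16. That's 11.

11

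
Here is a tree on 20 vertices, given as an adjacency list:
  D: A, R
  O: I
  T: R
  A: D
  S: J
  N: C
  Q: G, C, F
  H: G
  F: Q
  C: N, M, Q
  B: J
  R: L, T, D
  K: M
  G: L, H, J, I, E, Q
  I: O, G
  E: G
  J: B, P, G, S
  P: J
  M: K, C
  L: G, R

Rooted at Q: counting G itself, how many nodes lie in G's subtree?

14

G's subtree: {G, J, L, E, I, H, P, B, S, R, O, D, T, A}, size 14.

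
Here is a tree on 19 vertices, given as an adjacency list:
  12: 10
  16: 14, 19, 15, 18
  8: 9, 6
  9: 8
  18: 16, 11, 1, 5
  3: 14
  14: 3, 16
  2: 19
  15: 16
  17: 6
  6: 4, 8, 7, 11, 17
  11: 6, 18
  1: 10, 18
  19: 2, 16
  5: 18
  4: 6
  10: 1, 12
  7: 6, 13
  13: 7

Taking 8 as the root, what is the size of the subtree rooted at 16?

Descendants of 16 (including itself): 16, 19, 14, 15, 2, 3. That's 6.

6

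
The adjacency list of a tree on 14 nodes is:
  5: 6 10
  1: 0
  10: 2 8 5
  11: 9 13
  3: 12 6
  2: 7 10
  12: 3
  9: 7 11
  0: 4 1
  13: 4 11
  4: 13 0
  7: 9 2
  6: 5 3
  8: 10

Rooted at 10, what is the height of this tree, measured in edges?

The longest root-to-leaf path is 10 → 2 → 7 → 9 → 11 → 13 → 4 → 0 → 1 (8 edges).

8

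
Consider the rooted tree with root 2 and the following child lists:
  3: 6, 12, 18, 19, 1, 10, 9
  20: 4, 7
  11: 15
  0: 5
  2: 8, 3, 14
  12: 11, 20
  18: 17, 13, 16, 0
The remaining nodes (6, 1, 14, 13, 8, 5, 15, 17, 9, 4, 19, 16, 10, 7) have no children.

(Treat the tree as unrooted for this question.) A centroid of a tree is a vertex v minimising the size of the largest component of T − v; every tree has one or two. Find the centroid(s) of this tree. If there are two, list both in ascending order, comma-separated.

3

Delete 3: the remaining components have sizes 6, 6, 3, 1, 1, 1, 1, 1. Max 6 ≤ 10, so 3 is a centroid.
No neighbour of 3 does as well, so 3 is the unique centroid.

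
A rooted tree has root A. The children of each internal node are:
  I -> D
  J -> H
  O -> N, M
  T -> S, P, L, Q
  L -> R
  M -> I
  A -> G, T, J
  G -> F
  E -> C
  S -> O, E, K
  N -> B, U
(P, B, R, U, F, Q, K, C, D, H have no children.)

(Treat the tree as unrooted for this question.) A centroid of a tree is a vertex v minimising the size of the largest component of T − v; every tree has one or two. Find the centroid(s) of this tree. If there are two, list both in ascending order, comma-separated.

S

If S is removed the pieces have sizes 10, 7, 2, 1, all ≤ ⌊21/2⌋ = 10.
No neighbour of S does as well, so S is the unique centroid.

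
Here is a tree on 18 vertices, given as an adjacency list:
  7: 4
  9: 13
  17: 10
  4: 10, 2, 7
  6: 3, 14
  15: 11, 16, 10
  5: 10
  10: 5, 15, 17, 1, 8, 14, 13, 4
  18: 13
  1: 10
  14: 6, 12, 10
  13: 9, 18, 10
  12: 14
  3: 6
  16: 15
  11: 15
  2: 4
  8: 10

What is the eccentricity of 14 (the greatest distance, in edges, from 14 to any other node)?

A farthest node from 14 is 16 (9, 11, 7, 2, 18 also at distance 3).
The path 14 – 10 – 15 – 16 has 3 edges.

3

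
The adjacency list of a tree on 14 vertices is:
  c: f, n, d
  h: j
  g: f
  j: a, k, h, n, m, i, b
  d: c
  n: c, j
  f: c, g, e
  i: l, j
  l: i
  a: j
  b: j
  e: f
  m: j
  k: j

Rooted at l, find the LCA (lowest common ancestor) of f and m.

j

Ancestors of f (toward the root): f, c, n, j, i, l.
Ancestors of m: m, j, i, l.
The deepest node appearing in both lists is j.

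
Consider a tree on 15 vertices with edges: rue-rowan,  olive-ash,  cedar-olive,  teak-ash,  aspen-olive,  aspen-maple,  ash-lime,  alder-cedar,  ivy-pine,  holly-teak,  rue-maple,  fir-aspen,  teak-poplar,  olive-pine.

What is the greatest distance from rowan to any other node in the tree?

7

Distances from rowan peak at 7, attained at holly (poplar also at distance 7).
rowan–rue–maple–aspen–olive–ash–teak–holly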